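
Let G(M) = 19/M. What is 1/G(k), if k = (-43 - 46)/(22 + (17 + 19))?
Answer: -89/1102 ≈ -0.080762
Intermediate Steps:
k = -89/58 (k = -89/(22 + 36) = -89/58 ≈ -1.5345)
1/G(k) = 1/(19/(-89/58)) = 1/(19*(-58/89)) = 1/(-1102/89) = -89/1102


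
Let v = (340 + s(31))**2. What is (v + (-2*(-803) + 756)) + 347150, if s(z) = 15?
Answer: 475537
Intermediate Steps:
v = 126025 (v = (340 + 15)**2 = 355**2 = 126025)
(v + (-2*(-803) + 756)) + 347150 = (126025 + (-2*(-803) + 756)) + 347150 = (126025 + (1606 + 756)) + 347150 = (126025 + 2362) + 347150 = 128387 + 347150 = 475537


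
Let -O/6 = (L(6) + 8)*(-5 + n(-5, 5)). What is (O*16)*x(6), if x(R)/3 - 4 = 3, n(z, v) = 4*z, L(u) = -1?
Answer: 352800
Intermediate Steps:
x(R) = 21 (x(R) = 12 + 3*3 = 12 + 9 = 21)
O = 1050 (O = -6*(-1 + 8)*(-5 + 4*(-5)) = -42*(-5 - 20) = -42*(-25) = -6*(-175) = 1050)
(O*16)*x(6) = (1050*16)*21 = 16800*21 = 352800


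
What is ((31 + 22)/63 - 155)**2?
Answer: 94322944/3969 ≈ 23765.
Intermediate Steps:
((31 + 22)/63 - 155)**2 = (53*(1/63) - 155)**2 = (53/63 - 155)**2 = (-9712/63)**2 = 94322944/3969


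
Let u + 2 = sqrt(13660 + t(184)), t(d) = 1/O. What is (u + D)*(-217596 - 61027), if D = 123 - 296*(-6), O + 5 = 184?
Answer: -528547831 - 278623*sqrt(437680239)/179 ≈ -5.6111e+8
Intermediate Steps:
O = 179 (O = -5 + 184 = 179)
t(d) = 1/179
D = 1899 (D = 123 + 1776 = 1899)
u = -2 + sqrt(437680239)/179 (u = -2 + sqrt(13660 + 1/179) = -2 + sqrt(2445141/179) = -2 + sqrt(437680239)/179 ≈ 114.88)
(u + D)*(-217596 - 61027) = ((-2 + sqrt(437680239)/179) + 1899)*(-217596 - 61027) = (1897 + sqrt(437680239)/179)*(-278623) = -528547831 - 278623*sqrt(437680239)/179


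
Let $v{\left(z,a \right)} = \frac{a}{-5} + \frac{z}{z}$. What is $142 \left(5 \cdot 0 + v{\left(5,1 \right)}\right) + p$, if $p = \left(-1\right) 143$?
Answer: $- \frac{147}{5} \approx -29.4$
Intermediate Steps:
$v{\left(z,a \right)} = 1 - \frac{a}{5}$ ($v{\left(z,a \right)} = a \left(- \frac{1}{5}\right) + 1 = - \frac{a}{5} + 1 = 1 - \frac{a}{5}$)
$p = -143$
$142 \left(5 \cdot 0 + v{\left(5,1 \right)}\right) + p = 142 \left(5 \cdot 0 + \left(1 - \frac{1}{5}\right)\right) - 143 = 142 \left(0 + \left(1 - \frac{1}{5}\right)\right) - 143 = 142 \left(0 + \frac{4}{5}\right) - 143 = 142 \cdot \frac{4}{5} - 143 = \frac{568}{5} - 143 = - \frac{147}{5}$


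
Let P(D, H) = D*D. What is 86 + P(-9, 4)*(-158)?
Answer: -12712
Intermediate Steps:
P(D, H) = D²
86 + P(-9, 4)*(-158) = 86 + (-9)²*(-158) = 86 + 81*(-158) = 86 - 12798 = -12712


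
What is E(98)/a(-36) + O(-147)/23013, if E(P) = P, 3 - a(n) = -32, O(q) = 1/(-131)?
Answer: 42205837/15073515 ≈ 2.8000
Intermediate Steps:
O(q) = -1/131
a(n) = 35 (a(n) = 3 - 1*(-32) = 3 + 32 = 35)
E(98)/a(-36) + O(-147)/23013 = 98/35 - 1/131/23013 = 98*(1/35) - 1/131*1/23013 = 14/5 - 1/3014703 = 42205837/15073515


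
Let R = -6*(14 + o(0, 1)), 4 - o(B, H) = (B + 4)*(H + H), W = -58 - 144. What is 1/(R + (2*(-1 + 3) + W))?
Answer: -1/258 ≈ -0.0038760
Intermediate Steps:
W = -202
o(B, H) = 4 - 2*H*(4 + B) (o(B, H) = 4 - (B + 4)*(H + H) = 4 - (4 + B)*2*H = 4 - 2*H*(4 + B))
R = -60 (R = -6*(14 + (4 - 8*1 - 2*0*1)) = -6*(14 + (4 - 8 + 0)) = -6*(14 - 4) = -6*10 = -60)
1/(R + (2*(-1 + 3) + W)) = 1/(-60 + (2*(-1 + 3) - 202)) = 1/(-60 + (2*2 - 202)) = 1/(-60 + (4 - 202)) = 1/(-60 - 198) = 1/(-258) = -1/258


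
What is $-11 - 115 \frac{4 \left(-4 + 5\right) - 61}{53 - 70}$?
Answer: $- \frac{6742}{17} \approx -396.59$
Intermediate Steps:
$-11 - 115 \frac{4 \left(-4 + 5\right) - 61}{53 - 70} = -11 - 115 \frac{4 \cdot 1 - 61}{-17} = -11 - 115 \left(4 - 61\right) \left(- \frac{1}{17}\right) = -11 - 115 \left(\left(-57\right) \left(- \frac{1}{17}\right)\right) = -11 - \frac{6555}{17} = - \frac{6742}{17}$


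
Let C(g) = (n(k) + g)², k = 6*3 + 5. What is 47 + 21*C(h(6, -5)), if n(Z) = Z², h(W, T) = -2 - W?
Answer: 5700308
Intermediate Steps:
k = 23 (k = 18 + 5 = 23)
C(g) = (529 + g)² (C(g) = (23² + g)² = (529 + g)²)
47 + 21*C(h(6, -5)) = 47 + 21*(529 + (-2 - 1*6))² = 47 + 21*(529 + (-2 - 6))² = 47 + 21*(529 - 8)² = 47 + 21*521² = 47 + 21*271441 = 47 + 5700261 = 5700308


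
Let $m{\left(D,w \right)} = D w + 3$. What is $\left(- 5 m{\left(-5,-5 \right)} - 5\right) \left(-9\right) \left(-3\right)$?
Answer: $-3915$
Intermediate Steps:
$m{\left(D,w \right)} = 3 + D w$
$\left(- 5 m{\left(-5,-5 \right)} - 5\right) \left(-9\right) \left(-3\right) = \left(- 5 \left(3 - -25\right) - 5\right) \left(-9\right) \left(-3\right) = \left(- 5 \left(3 + 25\right) - 5\right) \left(-9\right) \left(-3\right) = \left(\left(-5\right) 28 - 5\right) \left(-9\right) \left(-3\right) = \left(-140 - 5\right) \left(-9\right) \left(-3\right) = \left(-145\right) \left(-9\right) \left(-3\right) = 1305 \left(-3\right) = -3915$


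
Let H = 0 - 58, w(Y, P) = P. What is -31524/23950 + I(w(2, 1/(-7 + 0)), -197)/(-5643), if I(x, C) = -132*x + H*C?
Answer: -1581979912/473024475 ≈ -3.3444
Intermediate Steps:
H = -58
I(x, C) = -132*x - 58*C
-31524/23950 + I(w(2, 1/(-7 + 0)), -197)/(-5643) = -31524/23950 + (-132/(-7 + 0) - 58*(-197))/(-5643) = -31524*1/23950 + (-132/(-7) + 11426)*(-1/5643) = -15762/11975 + (-132*(-1/7) + 11426)*(-1/5643) = -15762/11975 + (132/7 + 11426)*(-1/5643) = -15762/11975 + (80114/7)*(-1/5643) = -15762/11975 - 80114/39501 = -1581979912/473024475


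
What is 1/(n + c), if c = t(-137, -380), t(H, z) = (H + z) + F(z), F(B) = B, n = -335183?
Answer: -1/336080 ≈ -2.9755e-6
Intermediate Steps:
t(H, z) = H + 2*z (t(H, z) = (H + z) + z = H + 2*z)
c = -897 (c = -137 + 2*(-380) = -137 - 760 = -897)
1/(n + c) = 1/(-335183 - 897) = 1/(-336080) = -1/336080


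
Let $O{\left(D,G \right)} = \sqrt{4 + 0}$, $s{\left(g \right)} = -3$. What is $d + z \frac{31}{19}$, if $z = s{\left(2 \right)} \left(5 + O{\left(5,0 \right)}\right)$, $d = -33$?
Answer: $- \frac{1278}{19} \approx -67.263$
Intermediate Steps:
$O{\left(D,G \right)} = 2$ ($O{\left(D,G \right)} = \sqrt{4} = 2$)
$z = -21$ ($z = - 3 \left(5 + 2\right) = \left(-3\right) 7 = -21$)
$d + z \frac{31}{19} = -33 - 21 \cdot \frac{31}{19} = -33 - 21 \cdot 31 \cdot \frac{1}{19} = -33 - \frac{651}{19} = - \frac{1278}{19}$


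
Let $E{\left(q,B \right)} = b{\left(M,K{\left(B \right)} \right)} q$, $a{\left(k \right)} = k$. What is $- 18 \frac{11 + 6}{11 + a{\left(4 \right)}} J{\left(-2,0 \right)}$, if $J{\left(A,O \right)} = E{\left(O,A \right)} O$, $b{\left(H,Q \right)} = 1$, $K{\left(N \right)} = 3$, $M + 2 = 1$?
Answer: $0$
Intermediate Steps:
$M = -1$ ($M = -2 + 1 = -1$)
$E{\left(q,B \right)} = q$ ($E{\left(q,B \right)} = 1 q = q$)
$J{\left(A,O \right)} = O^{2}$ ($J{\left(A,O \right)} = O O = O^{2}$)
$- 18 \frac{11 + 6}{11 + a{\left(4 \right)}} J{\left(-2,0 \right)} = - 18 \frac{11 + 6}{11 + 4} \cdot 0^{2} = - 18 \cdot \frac{17}{15} \cdot 0 = - 18 \cdot 17 \cdot \frac{1}{15} \cdot 0 = \left(-18\right) \frac{17}{15} \cdot 0 = \left(- \frac{102}{5}\right) 0 = 0$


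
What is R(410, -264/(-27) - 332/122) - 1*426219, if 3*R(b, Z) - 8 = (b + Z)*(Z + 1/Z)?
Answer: -744740214351799/1751441211 ≈ -4.2522e+5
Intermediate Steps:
R(b, Z) = 8/3 + (Z + b)*(Z + 1/Z)/3 (R(b, Z) = 8/3 + ((b + Z)*(Z + 1/Z))/3 = 8/3 + ((Z + b)*(Z + 1/Z))/3 = 8/3 + (Z + b)*(Z + 1/Z)/3)
R(410, -264/(-27) - 332/122) - 1*426219 = (410 + (-264/(-27) - 332/122)*(9 + (-264/(-27) - 332/122)² + (-264/(-27) - 332/122)*410))/(3*(-264/(-27) - 332/122)) - 1*426219 = (410 + (-264*(-1/27) - 332*1/122)*(9 + (-264*(-1/27) - 332*1/122)² + (-264*(-1/27) - 332*1/122)*410))/(3*(-264*(-1/27) - 332*1/122)) - 426219 = (410 + (88/9 - 166/61)*(9 + (88/9 - 166/61)² + (88/9 - 166/61)*410))/(3*(88/9 - 166/61)) - 426219 = (410 + 3874*(9 + (3874/549)² + (3874/549)*410)/549)/(3*(3874/549)) - 426219 = (⅓)*(549/3874)*(410 + 3874*(9 + 15007876/301401 + 1588340/549)/549) - 426219 = (⅓)*(549/3874)*(410 + (3874/549)*(889719145/301401)) - 426219 = (⅓)*(549/3874)*(410 + 3446771967730/165469149) - 426219 = (⅓)*(549/3874)*(3514614318820/165469149) - 426219 = 1757307159410/1751441211 - 426219 = -744740214351799/1751441211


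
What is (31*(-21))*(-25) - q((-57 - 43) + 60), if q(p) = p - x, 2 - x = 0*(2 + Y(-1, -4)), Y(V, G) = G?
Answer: 16317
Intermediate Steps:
x = 2 (x = 2 - 0*(2 - 4) = 2 - 0*(-2) = 2 - 1*0 = 2 + 0 = 2)
q(p) = -2 + p (q(p) = p - 1*2 = p - 2 = -2 + p)
(31*(-21))*(-25) - q((-57 - 43) + 60) = (31*(-21))*(-25) - (-2 + ((-57 - 43) + 60)) = -651*(-25) - (-2 + (-100 + 60)) = 16275 - (-2 - 40) = 16275 - 1*(-42) = 16275 + 42 = 16317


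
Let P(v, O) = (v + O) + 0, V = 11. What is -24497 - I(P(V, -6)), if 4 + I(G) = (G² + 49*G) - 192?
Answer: -24571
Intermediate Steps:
P(v, O) = O + v (P(v, O) = (O + v) + 0 = O + v)
I(G) = -196 + G² + 49*G (I(G) = -4 + ((G² + 49*G) - 192) = -4 + (-192 + G² + 49*G) = -196 + G² + 49*G)
-24497 - I(P(V, -6)) = -24497 - (-196 + (-6 + 11)² + 49*(-6 + 11)) = -24497 - (-196 + 5² + 49*5) = -24497 - (-196 + 25 + 245) = -24497 - 1*74 = -24497 - 74 = -24571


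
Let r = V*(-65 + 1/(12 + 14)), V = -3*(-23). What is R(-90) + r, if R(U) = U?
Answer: -118881/26 ≈ -4572.3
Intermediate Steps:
V = 69
r = -116541/26 (r = 69*(-65 + 1/(12 + 14)) = 69*(-65 + 1/26) = 69*(-1689/26) = -116541/26 ≈ -4482.3)
R(-90) + r = -90 - 116541/26 = -118881/26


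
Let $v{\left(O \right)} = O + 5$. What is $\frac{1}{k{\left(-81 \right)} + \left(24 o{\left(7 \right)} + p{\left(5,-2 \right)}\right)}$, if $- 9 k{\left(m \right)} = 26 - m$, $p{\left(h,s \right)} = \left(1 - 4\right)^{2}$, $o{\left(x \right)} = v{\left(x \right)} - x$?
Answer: $\frac{9}{1054} \approx 0.0085389$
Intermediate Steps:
$v{\left(O \right)} = 5 + O$
$o{\left(x \right)} = 5$ ($o{\left(x \right)} = \left(5 + x\right) - x = 5$)
$p{\left(h,s \right)} = 9$ ($p{\left(h,s \right)} = \left(-3\right)^{2} = 9$)
$k{\left(m \right)} = - \frac{26}{9} + \frac{m}{9}$ ($k{\left(m \right)} = - \frac{26 - m}{9} = - \frac{26}{9} + \frac{m}{9}$)
$\frac{1}{k{\left(-81 \right)} + \left(24 o{\left(7 \right)} + p{\left(5,-2 \right)}\right)} = \frac{1}{\left(- \frac{26}{9} + \frac{1}{9} \left(-81\right)\right) + \left(24 \cdot 5 + 9\right)} = \frac{1}{\left(- \frac{26}{9} - 9\right) + \left(120 + 9\right)} = \frac{1}{- \frac{107}{9} + 129} = \frac{1}{\frac{1054}{9}} = \frac{9}{1054}$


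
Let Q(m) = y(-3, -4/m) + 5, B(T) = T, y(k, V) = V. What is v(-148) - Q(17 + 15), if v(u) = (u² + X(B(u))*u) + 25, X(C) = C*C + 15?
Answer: -25776703/8 ≈ -3.2221e+6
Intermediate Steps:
X(C) = 15 + C² (X(C) = C² + 15 = 15 + C²)
Q(m) = 5 - 4/m (Q(m) = -4/m + 5 = 5 - 4/m)
v(u) = 25 + u² + u*(15 + u²) (v(u) = (u² + (15 + u²)*u) + 25 = (u² + u*(15 + u²)) + 25 = 25 + u² + u*(15 + u²))
v(-148) - Q(17 + 15) = (25 + (-148)² - 148*(15 + (-148)²)) - (5 - 4/(17 + 15)) = (25 + 21904 - 148*(15 + 21904)) - (5 - 4/32) = (25 + 21904 - 148*21919) - (5 - 4*1/32) = (25 + 21904 - 3244012) - (5 - ⅛) = -3222083 - 1*39/8 = -3222083 - 39/8 = -25776703/8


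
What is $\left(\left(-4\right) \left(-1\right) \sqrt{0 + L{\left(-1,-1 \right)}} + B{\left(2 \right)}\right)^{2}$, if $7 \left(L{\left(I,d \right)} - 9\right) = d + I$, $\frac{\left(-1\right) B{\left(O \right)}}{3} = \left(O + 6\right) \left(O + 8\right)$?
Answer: $\frac{404176}{7} - \frac{1920 \sqrt{427}}{7} \approx 52072.0$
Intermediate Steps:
$B{\left(O \right)} = - 3 \left(6 + O\right) \left(8 + O\right)$ ($B{\left(O \right)} = - 3 \left(O + 6\right) \left(O + 8\right) = - 3 \left(6 + O\right) \left(8 + O\right)$)
$L{\left(I,d \right)} = 9 + \frac{I}{7} + \frac{d}{7}$ ($L{\left(I,d \right)} = 9 + \frac{d + I}{7} = 9 + \frac{I + d}{7} = 9 + \left(\frac{I}{7} + \frac{d}{7}\right) = 9 + \frac{I}{7} + \frac{d}{7}$)
$\left(\left(-4\right) \left(-1\right) \sqrt{0 + L{\left(-1,-1 \right)}} + B{\left(2 \right)}\right)^{2} = \left(\left(-4\right) \left(-1\right) \sqrt{0 + \left(9 + \frac{1}{7} \left(-1\right) + \frac{1}{7} \left(-1\right)\right)} - \left(228 + 12\right)\right)^{2} = \left(4 \sqrt{0 - - \frac{61}{7}} - 240\right)^{2} = \left(4 \sqrt{0 + \frac{61}{7}} - 240\right)^{2} = \left(4 \sqrt{\frac{61}{7}} - 240\right)^{2} = \left(4 \frac{\sqrt{427}}{7} - 240\right)^{2} = \left(\frac{4 \sqrt{427}}{7} - 240\right)^{2} = \left(-240 + \frac{4 \sqrt{427}}{7}\right)^{2}$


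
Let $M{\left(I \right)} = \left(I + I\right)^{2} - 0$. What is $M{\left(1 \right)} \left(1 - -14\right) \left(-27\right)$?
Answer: $-1620$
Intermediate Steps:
$M{\left(I \right)} = 4 I^{2}$ ($M{\left(I \right)} = \left(2 I\right)^{2} + 0 = 4 I^{2} + 0 = 4 I^{2}$)
$M{\left(1 \right)} \left(1 - -14\right) \left(-27\right) = 4 \cdot 1^{2} \left(1 - -14\right) \left(-27\right) = 4 \cdot 1 \left(1 + 14\right) \left(-27\right) = 4 \cdot 15 \left(-27\right) = 60 \left(-27\right) = -1620$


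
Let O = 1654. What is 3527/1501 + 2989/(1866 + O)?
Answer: 16901529/5283520 ≈ 3.1989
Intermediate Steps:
3527/1501 + 2989/(1866 + O) = 3527/1501 + 2989/(1866 + 1654) = 3527*(1/1501) + 2989/3520 = 3527/1501 + 2989*(1/3520) = 3527/1501 + 2989/3520 = 16901529/5283520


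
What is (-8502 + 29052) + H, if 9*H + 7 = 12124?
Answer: 65689/3 ≈ 21896.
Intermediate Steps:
H = 4039/3 (H = -7/9 + (⅑)*12124 = -7/9 + 12124/9 = 4039/3 ≈ 1346.3)
(-8502 + 29052) + H = (-8502 + 29052) + 4039/3 = 20550 + 4039/3 = 65689/3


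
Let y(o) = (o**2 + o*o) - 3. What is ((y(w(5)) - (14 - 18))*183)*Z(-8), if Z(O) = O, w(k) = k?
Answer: -74664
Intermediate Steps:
y(o) = -3 + 2*o**2 (y(o) = (o**2 + o**2) - 3 = 2*o**2 - 3 = -3 + 2*o**2)
((y(w(5)) - (14 - 18))*183)*Z(-8) = (((-3 + 2*5**2) - (14 - 18))*183)*(-8) = (((-3 + 2*25) - 1*(-4))*183)*(-8) = (((-3 + 50) + 4)*183)*(-8) = ((47 + 4)*183)*(-8) = (51*183)*(-8) = 9333*(-8) = -74664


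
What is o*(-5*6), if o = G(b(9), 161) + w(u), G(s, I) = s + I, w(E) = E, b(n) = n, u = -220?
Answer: 1500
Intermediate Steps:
G(s, I) = I + s
o = -50 (o = (161 + 9) - 220 = 170 - 220 = -50)
o*(-5*6) = -(-250)*6 = -50*(-30) = 1500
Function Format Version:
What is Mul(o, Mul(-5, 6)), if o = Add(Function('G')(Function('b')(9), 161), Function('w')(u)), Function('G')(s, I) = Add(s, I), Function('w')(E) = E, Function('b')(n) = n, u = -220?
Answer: 1500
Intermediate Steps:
Function('G')(s, I) = Add(I, s)
o = -50 (o = Add(Add(161, 9), -220) = Add(170, -220) = -50)
Mul(o, Mul(-5, 6)) = Mul(-50, Mul(-5, 6)) = Mul(-50, -30) = 1500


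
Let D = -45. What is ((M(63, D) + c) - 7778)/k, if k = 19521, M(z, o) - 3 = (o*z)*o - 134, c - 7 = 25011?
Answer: 16076/2169 ≈ 7.4117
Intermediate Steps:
c = 25018 (c = 7 + 25011 = 25018)
M(z, o) = -131 + z*o**2 (M(z, o) = 3 + ((o*z)*o - 134) = 3 + (z*o**2 - 134) = 3 + (-134 + z*o**2) = -131 + z*o**2)
((M(63, D) + c) - 7778)/k = (((-131 + 63*(-45)**2) + 25018) - 7778)/19521 = (((-131 + 63*2025) + 25018) - 7778)*(1/19521) = (((-131 + 127575) + 25018) - 7778)*(1/19521) = ((127444 + 25018) - 7778)*(1/19521) = (152462 - 7778)*(1/19521) = 144684*(1/19521) = 16076/2169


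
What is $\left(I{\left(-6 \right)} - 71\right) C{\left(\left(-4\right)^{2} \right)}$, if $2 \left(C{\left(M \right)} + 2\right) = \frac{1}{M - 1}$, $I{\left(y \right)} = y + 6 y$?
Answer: $\frac{6667}{30} \approx 222.23$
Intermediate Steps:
$I{\left(y \right)} = 7 y$
$C{\left(M \right)} = -2 + \frac{1}{2 \left(-1 + M\right)}$ ($C{\left(M \right)} = -2 + \frac{1}{2 \left(M - 1\right)} = -2 + \frac{1}{2 \left(-1 + M\right)}$)
$\left(I{\left(-6 \right)} - 71\right) C{\left(\left(-4\right)^{2} \right)} = \left(7 \left(-6\right) - 71\right) \frac{5 - 4 \left(-4\right)^{2}}{2 \left(-1 + \left(-4\right)^{2}\right)} = \left(-42 - 71\right) \frac{5 - 64}{2 \left(-1 + 16\right)} = - 113 \frac{5 - 64}{2 \cdot 15} = - 113 \cdot \frac{1}{2} \cdot \frac{1}{15} \left(-59\right) = \left(-113\right) \left(- \frac{59}{30}\right) = \frac{6667}{30}$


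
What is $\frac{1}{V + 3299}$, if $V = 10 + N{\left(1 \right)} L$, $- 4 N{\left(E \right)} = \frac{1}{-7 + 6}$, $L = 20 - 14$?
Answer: $\frac{2}{6621} \approx 0.00030207$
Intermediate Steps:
$L = 6$ ($L = 20 - 14 = 6$)
$N{\left(E \right)} = \frac{1}{4}$ ($N{\left(E \right)} = - \frac{1}{4 \left(-7 + 6\right)} = - \frac{1}{4 \left(-1\right)} = \left(- \frac{1}{4}\right) \left(-1\right) = \frac{1}{4}$)
$V = \frac{23}{2}$ ($V = 10 + \frac{1}{4} \cdot 6 = 10 + \frac{3}{2} = \frac{23}{2} \approx 11.5$)
$\frac{1}{V + 3299} = \frac{1}{\frac{23}{2} + 3299} = \frac{1}{\frac{6621}{2}} = \frac{2}{6621}$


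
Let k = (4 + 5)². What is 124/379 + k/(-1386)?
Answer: 15685/58366 ≈ 0.26874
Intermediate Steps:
k = 81 (k = 9² = 81)
124/379 + k/(-1386) = 124/379 + 81/(-1386) = 124*(1/379) + 81*(-1/1386) = 124/379 - 9/154 = 15685/58366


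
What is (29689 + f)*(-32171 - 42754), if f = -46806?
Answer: 1282491225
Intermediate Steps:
(29689 + f)*(-32171 - 42754) = (29689 - 46806)*(-32171 - 42754) = -17117*(-74925) = 1282491225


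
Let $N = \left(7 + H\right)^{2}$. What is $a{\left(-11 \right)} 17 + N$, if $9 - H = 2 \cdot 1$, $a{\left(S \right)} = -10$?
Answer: $26$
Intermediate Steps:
$H = 7$ ($H = 9 - 2 \cdot 1 = 9 - 2 = 7$)
$N = 196$ ($N = \left(7 + 7\right)^{2} = 14^{2} = 196$)
$a{\left(-11 \right)} 17 + N = \left(-10\right) 17 + 196 = -170 + 196 = 26$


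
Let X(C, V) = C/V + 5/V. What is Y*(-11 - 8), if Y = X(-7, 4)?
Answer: 19/2 ≈ 9.5000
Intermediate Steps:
X(C, V) = 5/V + C/V
Y = -1/2 (Y = (5 - 7)/4 = (1/4)*(-2) = -1/2 ≈ -0.50000)
Y*(-11 - 8) = -(-11 - 8)/2 = -1/2*(-19) = 19/2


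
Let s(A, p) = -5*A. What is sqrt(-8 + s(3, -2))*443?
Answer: 443*I*sqrt(23) ≈ 2124.6*I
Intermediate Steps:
sqrt(-8 + s(3, -2))*443 = sqrt(-8 - 5*3)*443 = sqrt(-8 - 15)*443 = sqrt(-23)*443 = (I*sqrt(23))*443 = 443*I*sqrt(23)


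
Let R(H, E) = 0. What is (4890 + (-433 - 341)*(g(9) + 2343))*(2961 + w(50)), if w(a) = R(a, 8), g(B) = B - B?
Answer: -5355240912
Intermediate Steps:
g(B) = 0
w(a) = 0
(4890 + (-433 - 341)*(g(9) + 2343))*(2961 + w(50)) = (4890 + (-433 - 341)*(0 + 2343))*(2961 + 0) = (4890 - 774*2343)*2961 = (4890 - 1813482)*2961 = -1808592*2961 = -5355240912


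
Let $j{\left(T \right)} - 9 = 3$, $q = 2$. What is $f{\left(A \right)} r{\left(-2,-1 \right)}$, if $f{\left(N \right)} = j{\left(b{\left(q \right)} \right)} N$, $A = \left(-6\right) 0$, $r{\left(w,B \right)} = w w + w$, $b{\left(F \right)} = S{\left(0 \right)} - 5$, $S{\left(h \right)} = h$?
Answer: $0$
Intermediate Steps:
$b{\left(F \right)} = -5$ ($b{\left(F \right)} = 0 - 5 = -5$)
$r{\left(w,B \right)} = w + w^{2}$ ($r{\left(w,B \right)} = w^{2} + w = w + w^{2}$)
$A = 0$
$j{\left(T \right)} = 12$ ($j{\left(T \right)} = 9 + 3 = 12$)
$f{\left(N \right)} = 12 N$
$f{\left(A \right)} r{\left(-2,-1 \right)} = 12 \cdot 0 \left(- 2 \left(1 - 2\right)\right) = 0 \left(\left(-2\right) \left(-1\right)\right) = 0 \cdot 2 = 0$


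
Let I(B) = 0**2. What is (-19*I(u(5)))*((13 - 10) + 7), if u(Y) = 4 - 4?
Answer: 0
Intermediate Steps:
u(Y) = 0
I(B) = 0
(-19*I(u(5)))*((13 - 10) + 7) = (-19*0)*((13 - 10) + 7) = 0*(3 + 7) = 0*10 = 0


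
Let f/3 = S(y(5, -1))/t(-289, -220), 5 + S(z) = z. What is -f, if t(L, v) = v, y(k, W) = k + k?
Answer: 3/44 ≈ 0.068182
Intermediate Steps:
y(k, W) = 2*k
S(z) = -5 + z
f = -3/44 (f = 3*((-5 + 2*5)/(-220)) = 3*((-5 + 10)*(-1/220)) = 3*(5*(-1/220)) = 3*(-1/44) = -3/44 ≈ -0.068182)
-f = -1*(-3/44) = 3/44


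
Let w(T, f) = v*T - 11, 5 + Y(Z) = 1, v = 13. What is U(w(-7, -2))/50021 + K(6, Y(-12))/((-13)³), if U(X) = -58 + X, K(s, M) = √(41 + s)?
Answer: -160/50021 - √47/2197 ≈ -0.0063191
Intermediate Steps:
Y(Z) = -4 (Y(Z) = -5 + 1 = -4)
w(T, f) = -11 + 13*T (w(T, f) = 13*T - 11 = -11 + 13*T)
U(w(-7, -2))/50021 + K(6, Y(-12))/((-13)³) = (-58 + (-11 + 13*(-7)))/50021 + √(41 + 6)/((-13)³) = (-58 + (-11 - 91))*(1/50021) + √47/(-2197) = (-58 - 102)*(1/50021) + √47*(-1/2197) = -160*1/50021 - √47/2197 = -160/50021 - √47/2197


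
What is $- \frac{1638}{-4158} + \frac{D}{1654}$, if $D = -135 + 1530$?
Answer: $\frac{67537}{54582} \approx 1.2373$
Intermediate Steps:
$D = 1395$
$- \frac{1638}{-4158} + \frac{D}{1654} = - \frac{1638}{-4158} + \frac{1395}{1654} = \left(-1638\right) \left(- \frac{1}{4158}\right) + 1395 \cdot \frac{1}{1654} = \frac{13}{33} + \frac{1395}{1654} = \frac{67537}{54582}$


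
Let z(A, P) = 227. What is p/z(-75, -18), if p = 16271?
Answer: 16271/227 ≈ 71.678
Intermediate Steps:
p/z(-75, -18) = 16271/227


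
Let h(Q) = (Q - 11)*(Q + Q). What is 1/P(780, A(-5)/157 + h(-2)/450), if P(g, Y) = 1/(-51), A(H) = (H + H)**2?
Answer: -51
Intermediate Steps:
h(Q) = 2*Q*(-11 + Q) (h(Q) = (-11 + Q)*(2*Q) = 2*Q*(-11 + Q))
A(H) = 4*H**2 (A(H) = (2*H)**2 = 4*H**2)
P(g, Y) = -1/51
1/P(780, A(-5)/157 + h(-2)/450) = 1/(-1/51) = -51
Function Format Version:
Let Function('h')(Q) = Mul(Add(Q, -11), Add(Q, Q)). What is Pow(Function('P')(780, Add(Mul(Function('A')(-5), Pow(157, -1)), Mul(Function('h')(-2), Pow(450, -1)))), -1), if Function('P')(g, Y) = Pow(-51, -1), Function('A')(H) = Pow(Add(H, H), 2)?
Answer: -51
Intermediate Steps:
Function('h')(Q) = Mul(2, Q, Add(-11, Q)) (Function('h')(Q) = Mul(Add(-11, Q), Mul(2, Q)) = Mul(2, Q, Add(-11, Q)))
Function('A')(H) = Mul(4, Pow(H, 2)) (Function('A')(H) = Pow(Mul(2, H), 2) = Mul(4, Pow(H, 2)))
Function('P')(g, Y) = Rational(-1, 51)
Pow(Function('P')(780, Add(Mul(Function('A')(-5), Pow(157, -1)), Mul(Function('h')(-2), Pow(450, -1)))), -1) = Pow(Rational(-1, 51), -1) = -51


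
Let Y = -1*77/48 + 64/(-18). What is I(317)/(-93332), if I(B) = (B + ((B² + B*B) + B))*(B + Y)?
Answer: -754448905/1119984 ≈ -673.63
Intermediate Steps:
Y = -743/144 (Y = -77*1/48 + 64*(-1/18) = -77/48 - 32/9 = -743/144 ≈ -5.1597)
I(B) = (-743/144 + B)*(2*B + 2*B²) (I(B) = (B + ((B² + B*B) + B))*(B - 743/144) = (B + ((B² + B²) + B))*(-743/144 + B) = (B + (2*B² + B))*(-743/144 + B) = (B + (B + 2*B²))*(-743/144 + B) = (2*B + 2*B²)*(-743/144 + B) = (-743/144 + B)*(2*B + 2*B²))
I(317)/(-93332) = ((1/72)*317*(-743 - 599*317 + 144*317²))/(-93332) = ((1/72)*317*(-743 - 189883 + 144*100489))*(-1/93332) = ((1/72)*317*(-743 - 189883 + 14470416))*(-1/93332) = ((1/72)*317*14279790)*(-1/93332) = (754448905/12)*(-1/93332) = -754448905/1119984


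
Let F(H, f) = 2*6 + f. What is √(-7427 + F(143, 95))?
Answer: 2*I*√1830 ≈ 85.557*I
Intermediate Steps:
F(H, f) = 12 + f
√(-7427 + F(143, 95)) = √(-7427 + (12 + 95)) = √(-7427 + 107) = √(-7320) = 2*I*√1830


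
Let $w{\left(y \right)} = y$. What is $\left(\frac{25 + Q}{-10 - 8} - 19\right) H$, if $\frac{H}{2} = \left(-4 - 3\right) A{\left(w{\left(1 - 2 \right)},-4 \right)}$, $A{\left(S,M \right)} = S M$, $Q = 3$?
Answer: $\frac{10360}{9} \approx 1151.1$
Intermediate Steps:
$A{\left(S,M \right)} = M S$
$H = -56$ ($H = 2 \left(-4 - 3\right) \left(- 4 \left(1 - 2\right)\right) = 2 \left(- 7 \left(\left(-4\right) \left(-1\right)\right)\right) = 2 \left(\left(-7\right) 4\right) = 2 \left(-28\right) = -56$)
$\left(\frac{25 + Q}{-10 - 8} - 19\right) H = \left(\frac{25 + 3}{-10 - 8} - 19\right) \left(-56\right) = \left(\frac{28}{-18} - 19\right) \left(-56\right) = \left(28 \left(- \frac{1}{18}\right) - 19\right) \left(-56\right) = \left(- \frac{14}{9} - 19\right) \left(-56\right) = \left(- \frac{185}{9}\right) \left(-56\right) = \frac{10360}{9}$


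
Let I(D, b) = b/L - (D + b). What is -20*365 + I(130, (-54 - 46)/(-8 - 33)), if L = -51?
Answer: -15541330/2091 ≈ -7432.5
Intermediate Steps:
I(D, b) = -D - 52*b/51 (I(D, b) = b/(-51) - (D + b) = b*(-1/51) + (-D - b) = -b/51 + (-D - b) = -D - 52*b/51)
-20*365 + I(130, (-54 - 46)/(-8 - 33)) = -20*365 + (-1*130 - 52*(-54 - 46)/(51*(-8 - 33))) = -7300 + (-130 - (-5200)/(51*(-41))) = -7300 + (-130 - (-5200)*(-1)/(51*41)) = -7300 + (-130 - 52/51*100/41) = -7300 + (-130 - 5200/2091) = -7300 - 277030/2091 = -15541330/2091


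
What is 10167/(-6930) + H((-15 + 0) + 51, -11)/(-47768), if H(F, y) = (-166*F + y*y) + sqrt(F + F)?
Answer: -10597193/7881720 - 3*sqrt(2)/23884 ≈ -1.3447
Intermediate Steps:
H(F, y) = y**2 - 166*F + sqrt(2)*sqrt(F) (H(F, y) = (-166*F + y**2) + sqrt(2*F) = (y**2 - 166*F) + sqrt(2)*sqrt(F) = y**2 - 166*F + sqrt(2)*sqrt(F))
10167/(-6930) + H((-15 + 0) + 51, -11)/(-47768) = 10167/(-6930) + ((-11)**2 - 166*((-15 + 0) + 51) + sqrt(2)*sqrt((-15 + 0) + 51))/(-47768) = 10167*(-1/6930) + (121 - 166*(-15 + 51) + sqrt(2)*sqrt(-15 + 51))*(-1/47768) = -3389/2310 + (121 - 166*36 + sqrt(2)*sqrt(36))*(-1/47768) = -3389/2310 + (121 - 5976 + sqrt(2)*6)*(-1/47768) = -3389/2310 + (121 - 5976 + 6*sqrt(2))*(-1/47768) = -3389/2310 + (-5855 + 6*sqrt(2))*(-1/47768) = -3389/2310 + (5855/47768 - 3*sqrt(2)/23884) = -10597193/7881720 - 3*sqrt(2)/23884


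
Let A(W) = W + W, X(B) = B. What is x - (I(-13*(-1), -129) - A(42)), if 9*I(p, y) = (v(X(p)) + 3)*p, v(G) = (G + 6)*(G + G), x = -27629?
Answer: -254366/9 ≈ -28263.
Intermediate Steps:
v(G) = 2*G*(6 + G) (v(G) = (6 + G)*(2*G) = 2*G*(6 + G))
I(p, y) = p*(3 + 2*p*(6 + p))/9 (I(p, y) = ((2*p*(6 + p) + 3)*p)/9 = ((3 + 2*p*(6 + p))*p)/9 = (p*(3 + 2*p*(6 + p)))/9 = p*(3 + 2*p*(6 + p))/9)
A(W) = 2*W
x - (I(-13*(-1), -129) - A(42)) = -27629 - ((-13*(-1))*(3 + 2*(-13*(-1))*(6 - 13*(-1)))/9 - 2*42) = -27629 - ((⅑)*13*(3 + 2*13*(6 + 13)) - 1*84) = -27629 - ((⅑)*13*(3 + 2*13*19) - 84) = -27629 - ((⅑)*13*(3 + 494) - 84) = -27629 - ((⅑)*13*497 - 84) = -27629 - (6461/9 - 84) = -27629 - 1*5705/9 = -27629 - 5705/9 = -254366/9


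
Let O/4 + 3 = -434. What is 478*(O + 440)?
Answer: -625224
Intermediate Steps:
O = -1748 (O = -12 + 4*(-434) = -12 - 1736 = -1748)
478*(O + 440) = 478*(-1748 + 440) = 478*(-1308) = -625224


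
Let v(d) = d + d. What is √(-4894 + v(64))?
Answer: I*√4766 ≈ 69.036*I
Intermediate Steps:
v(d) = 2*d
√(-4894 + v(64)) = √(-4894 + 2*64) = √(-4894 + 128) = √(-4766) = I*√4766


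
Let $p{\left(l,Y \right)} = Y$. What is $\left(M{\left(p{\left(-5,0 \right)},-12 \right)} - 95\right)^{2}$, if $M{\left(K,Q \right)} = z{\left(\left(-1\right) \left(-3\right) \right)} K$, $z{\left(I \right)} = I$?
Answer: $9025$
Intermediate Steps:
$M{\left(K,Q \right)} = 3 K$ ($M{\left(K,Q \right)} = \left(-1\right) \left(-3\right) K = 3 K$)
$\left(M{\left(p{\left(-5,0 \right)},-12 \right)} - 95\right)^{2} = \left(3 \cdot 0 - 95\right)^{2} = \left(0 - 95\right)^{2} = \left(-95\right)^{2} = 9025$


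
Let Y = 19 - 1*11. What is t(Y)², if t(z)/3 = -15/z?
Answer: 2025/64 ≈ 31.641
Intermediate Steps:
Y = 8 (Y = 19 - 11 = 8)
t(z) = -45/z (t(z) = 3*(-15/z) = -45/z)
t(Y)² = (-45/8)² = 2025/64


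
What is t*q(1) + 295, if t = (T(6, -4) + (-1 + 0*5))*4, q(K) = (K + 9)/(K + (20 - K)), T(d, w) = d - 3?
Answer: 299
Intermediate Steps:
T(d, w) = -3 + d
q(K) = 9/20 + K/20 (q(K) = (9 + K)/20 = (9 + K)*(1/20) = 9/20 + K/20)
t = 8 (t = ((-3 + 6) + (-1 + 0*5))*4 = (3 + (-1 + 0))*4 = (3 - 1)*4 = 2*4 = 8)
t*q(1) + 295 = 8*(9/20 + (1/20)*1) + 295 = 8*(9/20 + 1/20) + 295 = 8*(½) + 295 = 4 + 295 = 299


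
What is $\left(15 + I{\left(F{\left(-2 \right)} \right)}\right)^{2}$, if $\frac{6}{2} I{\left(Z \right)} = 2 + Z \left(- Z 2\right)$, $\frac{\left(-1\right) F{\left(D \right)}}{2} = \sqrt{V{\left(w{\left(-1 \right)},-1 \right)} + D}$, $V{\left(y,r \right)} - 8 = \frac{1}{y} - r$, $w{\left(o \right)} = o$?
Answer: $\frac{1}{9} \approx 0.11111$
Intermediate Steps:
$V{\left(y,r \right)} = 8 + \frac{1}{y} - r$ ($V{\left(y,r \right)} = 8 - \left(r - \frac{1}{y}\right) = 8 + \frac{1}{y} - r$)
$F{\left(D \right)} = - 2 \sqrt{8 + D}$ ($F{\left(D \right)} = - 2 \sqrt{\left(8 + \frac{1}{-1} - -1\right) + D} = - 2 \sqrt{\left(8 - 1 + 1\right) + D} = - 2 \sqrt{8 + D}$)
$I{\left(Z \right)} = \frac{2}{3} - \frac{2 Z^{2}}{3}$ ($I{\left(Z \right)} = \frac{2 + Z \left(- Z 2\right)}{3} = \frac{2 + Z \left(- 2 Z\right)}{3} = \frac{2 - 2 Z^{2}}{3} = \frac{2}{3} - \frac{2 Z^{2}}{3}$)
$\left(15 + I{\left(F{\left(-2 \right)} \right)}\right)^{2} = \left(15 + \left(\frac{2}{3} - \frac{2 \left(- 2 \sqrt{8 - 2}\right)^{2}}{3}\right)\right)^{2} = \left(15 + \left(\frac{2}{3} - \frac{2 \left(- 2 \sqrt{6}\right)^{2}}{3}\right)\right)^{2} = \left(15 + \left(\frac{2}{3} - 16\right)\right)^{2} = \left(15 - \frac{46}{3}\right)^{2} = \left(- \frac{1}{3}\right)^{2} = \frac{1}{9}$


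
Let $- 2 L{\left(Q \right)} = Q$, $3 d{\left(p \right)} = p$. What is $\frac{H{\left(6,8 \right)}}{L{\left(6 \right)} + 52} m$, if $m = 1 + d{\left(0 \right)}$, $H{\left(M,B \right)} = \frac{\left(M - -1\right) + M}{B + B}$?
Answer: $\frac{13}{784} \approx 0.016582$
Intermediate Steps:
$d{\left(p \right)} = \frac{p}{3}$
$H{\left(M,B \right)} = \frac{1 + 2 M}{2 B}$ ($H{\left(M,B \right)} = \frac{\left(M + 1\right) + M}{2 B} = \left(\left(1 + M\right) + M\right) \frac{1}{2 B} = \left(1 + 2 M\right) \frac{1}{2 B} = \frac{1 + 2 M}{2 B}$)
$L{\left(Q \right)} = - \frac{Q}{2}$
$m = 1$ ($m = 1 + \frac{1}{3} \cdot 0 = 1 + 0 = 1$)
$\frac{H{\left(6,8 \right)}}{L{\left(6 \right)} + 52} m = \frac{\frac{1}{8} \left(\frac{1}{2} + 6\right)}{\left(- \frac{1}{2}\right) 6 + 52} \cdot 1 = \frac{\frac{1}{8} \cdot \frac{13}{2}}{-3 + 52} \cdot 1 = \frac{1}{49} \cdot \frac{13}{16} \cdot 1 = \frac{13}{784} \cdot 1 = \frac{13}{784}$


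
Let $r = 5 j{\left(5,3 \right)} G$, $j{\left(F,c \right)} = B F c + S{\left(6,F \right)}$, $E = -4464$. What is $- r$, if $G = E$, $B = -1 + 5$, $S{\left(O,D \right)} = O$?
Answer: $1473120$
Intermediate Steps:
$B = 4$
$j{\left(F,c \right)} = 6 + 4 F c$ ($j{\left(F,c \right)} = 4 F c + 6 = 6 + 4 F c$)
$G = -4464$
$r = -1473120$ ($r = 5 \left(6 + 4 \cdot 5 \cdot 3\right) \left(-4464\right) = 5 \left(6 + 60\right) \left(-4464\right) = 5 \cdot 66 \left(-4464\right) = 330 \left(-4464\right) = -1473120$)
$- r = \left(-1\right) \left(-1473120\right) = 1473120$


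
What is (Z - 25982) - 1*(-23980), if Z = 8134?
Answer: 6132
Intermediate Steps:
(Z - 25982) - 1*(-23980) = (8134 - 25982) - 1*(-23980) = -17848 + 23980 = 6132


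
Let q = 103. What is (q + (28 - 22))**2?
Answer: 11881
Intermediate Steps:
(q + (28 - 22))**2 = (103 + (28 - 22))**2 = (103 + 6)**2 = 109**2 = 11881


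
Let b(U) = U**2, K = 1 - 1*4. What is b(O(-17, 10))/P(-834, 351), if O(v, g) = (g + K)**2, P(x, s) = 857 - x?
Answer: 2401/1691 ≈ 1.4199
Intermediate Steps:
K = -3 (K = 1 - 4 = -3)
O(v, g) = (-3 + g)**2 (O(v, g) = (g - 3)**2 = (-3 + g)**2)
b(O(-17, 10))/P(-834, 351) = ((-3 + 10)**2)**2/(857 - 1*(-834)) = (7**2)**2/(857 + 834) = 49**2/1691 = 2401*(1/1691) = 2401/1691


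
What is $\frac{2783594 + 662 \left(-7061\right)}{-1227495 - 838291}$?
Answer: $\frac{945394}{1032893} \approx 0.91529$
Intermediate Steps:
$\frac{2783594 + 662 \left(-7061\right)}{-1227495 - 838291} = \frac{2783594 - 4674382}{-2065786} = \left(-1890788\right) \left(- \frac{1}{2065786}\right) = \frac{945394}{1032893}$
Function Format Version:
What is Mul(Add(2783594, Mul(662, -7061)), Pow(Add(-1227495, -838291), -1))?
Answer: Rational(945394, 1032893) ≈ 0.91529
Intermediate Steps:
Mul(Add(2783594, Mul(662, -7061)), Pow(Add(-1227495, -838291), -1)) = Mul(Add(2783594, -4674382), Pow(-2065786, -1)) = Mul(-1890788, Rational(-1, 2065786)) = Rational(945394, 1032893)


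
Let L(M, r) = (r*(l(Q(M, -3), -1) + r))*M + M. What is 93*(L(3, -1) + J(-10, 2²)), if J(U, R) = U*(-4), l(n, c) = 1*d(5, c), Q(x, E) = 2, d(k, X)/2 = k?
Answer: 1488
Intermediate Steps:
d(k, X) = 2*k
l(n, c) = 10 (l(n, c) = 1*(2*5) = 1*10 = 10)
L(M, r) = M + M*r*(10 + r) (L(M, r) = (r*(10 + r))*M + M = M*r*(10 + r) + M = M + M*r*(10 + r))
J(U, R) = -4*U
93*(L(3, -1) + J(-10, 2²)) = 93*(3*(1 + (-1)² + 10*(-1)) - 4*(-10)) = 93*(3*(1 + 1 - 10) + 40) = 93*(3*(-8) + 40) = 93*(-24 + 40) = 93*16 = 1488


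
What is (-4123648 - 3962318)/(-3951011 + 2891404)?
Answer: 8085966/1059607 ≈ 7.6311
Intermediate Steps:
(-4123648 - 3962318)/(-3951011 + 2891404) = -8085966/(-1059607) = -8085966*(-1/1059607) = 8085966/1059607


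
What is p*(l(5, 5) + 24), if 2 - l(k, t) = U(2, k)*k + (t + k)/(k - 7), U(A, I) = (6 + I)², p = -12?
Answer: 6888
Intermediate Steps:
l(k, t) = 2 - k*(6 + k)² - (k + t)/(-7 + k) (l(k, t) = 2 - ((6 + k)²*k + (t + k)/(k - 7)) = 2 - (k*(6 + k)² + (k + t)/(-7 + k)) = 2 + (-k*(6 + k)² - (k + t)/(-7 + k)) = 2 - k*(6 + k)² - (k + t)/(-7 + k))
p*(l(5, 5) + 24) = -12*((-14 - 1*5 - 1*5⁴ - 5*5³ + 48*5² + 253*5)/(-7 + 5) + 24) = -12*((-14 - 5 - 1*625 - 5*125 + 48*25 + 1265)/(-2) + 24) = -12*(-(-14 - 5 - 625 - 625 + 1200 + 1265)/2 + 24) = -12*(-½*1196 + 24) = -12*(-598 + 24) = -12*(-574) = 6888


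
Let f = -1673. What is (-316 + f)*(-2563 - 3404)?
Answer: 11868363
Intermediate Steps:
(-316 + f)*(-2563 - 3404) = (-316 - 1673)*(-2563 - 3404) = -1989*(-5967) = 11868363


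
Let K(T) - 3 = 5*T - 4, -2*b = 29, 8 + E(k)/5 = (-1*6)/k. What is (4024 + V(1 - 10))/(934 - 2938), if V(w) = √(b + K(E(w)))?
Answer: -1006/501 - I*√7158/12024 ≈ -2.008 - 0.0070363*I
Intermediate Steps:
E(k) = -40 - 30/k (E(k) = -40 + 5*((-1*6)/k) = -40 + 5*(-6/k) = -40 - 30/k)
b = -29/2 (b = -½*29 = -29/2 ≈ -14.500)
K(T) = -1 + 5*T (K(T) = 3 + (5*T - 4) = 3 + (-4 + 5*T) = -1 + 5*T)
V(w) = √(-431/2 - 150/w) (V(w) = √(-29/2 + (-1 + 5*(-40 - 30/w))) = √(-29/2 + (-1 + (-200 - 150/w))) = √(-29/2 + (-201 - 150/w)) = √(-431/2 - 150/w))
(4024 + V(1 - 10))/(934 - 2938) = (4024 + √(-862 - 600/(1 - 10))/2)/(934 - 2938) = (4024 + √(-862 - 600/(-9))/2)/(-2004) = (4024 + √(-862 - 600*(-⅑))/2)*(-1/2004) = (4024 + √(-862 + 200/3)/2)*(-1/2004) = (4024 + √(-2386/3)/2)*(-1/2004) = (4024 + (I*√7158/3)/2)*(-1/2004) = (4024 + I*√7158/6)*(-1/2004) = -1006/501 - I*√7158/12024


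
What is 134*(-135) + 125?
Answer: -17965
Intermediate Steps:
134*(-135) + 125 = -18090 + 125 = -17965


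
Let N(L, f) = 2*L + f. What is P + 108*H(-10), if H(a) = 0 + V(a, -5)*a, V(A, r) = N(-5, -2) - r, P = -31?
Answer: 7529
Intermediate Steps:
N(L, f) = f + 2*L
V(A, r) = -12 - r (V(A, r) = (-2 + 2*(-5)) - r = (-2 - 10) - r = -12 - r)
H(a) = -7*a (H(a) = 0 + (-12 - 1*(-5))*a = 0 + (-12 + 5)*a = 0 - 7*a = -7*a)
P + 108*H(-10) = -31 + 108*(-7*(-10)) = -31 + 108*70 = -31 + 7560 = 7529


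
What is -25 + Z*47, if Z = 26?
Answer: 1197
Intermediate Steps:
-25 + Z*47 = -25 + 26*47 = -25 + 1222 = 1197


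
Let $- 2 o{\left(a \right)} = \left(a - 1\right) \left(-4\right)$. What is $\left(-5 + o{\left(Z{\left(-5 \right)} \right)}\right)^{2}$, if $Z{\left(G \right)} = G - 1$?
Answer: $361$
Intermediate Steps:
$Z{\left(G \right)} = -1 + G$
$o{\left(a \right)} = -2 + 2 a$ ($o{\left(a \right)} = - \frac{\left(a - 1\right) \left(-4\right)}{2} = - \frac{\left(-1 + a\right) \left(-4\right)}{2} = - \frac{4 - 4 a}{2} = -2 + 2 a$)
$\left(-5 + o{\left(Z{\left(-5 \right)} \right)}\right)^{2} = \left(-5 + \left(-2 + 2 \left(-1 - 5\right)\right)\right)^{2} = \left(-5 + \left(-2 + 2 \left(-6\right)\right)\right)^{2} = \left(-5 - 14\right)^{2} = \left(-19\right)^{2} = 361$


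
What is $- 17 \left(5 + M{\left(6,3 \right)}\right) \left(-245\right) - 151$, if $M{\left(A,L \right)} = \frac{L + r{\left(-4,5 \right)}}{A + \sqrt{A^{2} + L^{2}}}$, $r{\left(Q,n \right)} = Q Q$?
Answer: $- \frac{96248}{3} + \frac{79135 \sqrt{5}}{3} \approx 26901.0$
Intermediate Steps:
$r{\left(Q,n \right)} = Q^{2}$
$M{\left(A,L \right)} = \frac{16 + L}{A + \sqrt{A^{2} + L^{2}}}$ ($M{\left(A,L \right)} = \frac{L + \left(-4\right)^{2}}{A + \sqrt{A^{2} + L^{2}}} = \frac{L + 16}{A + \sqrt{A^{2} + L^{2}}} = \frac{16 + L}{A + \sqrt{A^{2} + L^{2}}}$)
$- 17 \left(5 + M{\left(6,3 \right)}\right) \left(-245\right) - 151 = - 17 \left(5 + \frac{16 + 3}{6 + \sqrt{6^{2} + 3^{2}}}\right) \left(-245\right) - 151 = - 17 \left(5 + \frac{1}{6 + \sqrt{36 + 9}} \cdot 19\right) \left(-245\right) - 151 = - 17 \left(5 + \frac{1}{6 + \sqrt{45}} \cdot 19\right) \left(-245\right) - 151 = - 17 \left(5 + \frac{1}{6 + 3 \sqrt{5}} \cdot 19\right) \left(-245\right) - 151 = - 17 \left(5 + \frac{19}{6 + 3 \sqrt{5}}\right) \left(-245\right) - 151 = \left(-85 - \frac{323}{6 + 3 \sqrt{5}}\right) \left(-245\right) - 151 = \left(20825 + \frac{79135}{6 + 3 \sqrt{5}}\right) - 151 = 20674 + \frac{79135}{6 + 3 \sqrt{5}}$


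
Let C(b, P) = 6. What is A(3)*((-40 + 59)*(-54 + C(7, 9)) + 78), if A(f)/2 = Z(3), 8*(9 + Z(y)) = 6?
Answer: 13761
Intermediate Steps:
Z(y) = -33/4 (Z(y) = -9 + (⅛)*6 = -9 + ¾ = -33/4)
A(f) = -33/2 (A(f) = 2*(-33/4) = -33/2)
A(3)*((-40 + 59)*(-54 + C(7, 9)) + 78) = -33*((-40 + 59)*(-54 + 6) + 78)/2 = -33*(19*(-48) + 78)/2 = -33*(-912 + 78)/2 = -33/2*(-834) = 13761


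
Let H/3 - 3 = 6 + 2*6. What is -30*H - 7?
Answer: -1897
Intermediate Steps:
H = 63 (H = 9 + 3*(6 + 2*6) = 9 + 3*(6 + 12) = 9 + 3*18 = 9 + 54 = 63)
-30*H - 7 = -30*63 - 7 = -1890 - 7 = -1897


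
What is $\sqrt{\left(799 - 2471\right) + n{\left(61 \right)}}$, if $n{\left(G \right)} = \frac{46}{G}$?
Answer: $\frac{i \sqrt{6218706}}{61} \approx 40.881 i$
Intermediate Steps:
$\sqrt{\left(799 - 2471\right) + n{\left(61 \right)}} = \sqrt{\left(799 - 2471\right) + \frac{46}{61}} = \sqrt{-1672 + 46 \cdot \frac{1}{61}} = \sqrt{-1672 + \frac{46}{61}} = \sqrt{- \frac{101946}{61}} = \frac{i \sqrt{6218706}}{61}$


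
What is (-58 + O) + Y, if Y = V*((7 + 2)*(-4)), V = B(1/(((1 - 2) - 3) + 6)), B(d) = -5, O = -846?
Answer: -724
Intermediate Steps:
V = -5
Y = 180 (Y = -5*(7 + 2)*(-4) = -45*(-4) = -5*(-36) = 180)
(-58 + O) + Y = (-58 - 846) + 180 = -904 + 180 = -724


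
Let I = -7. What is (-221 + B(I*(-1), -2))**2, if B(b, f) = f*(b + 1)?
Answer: 56169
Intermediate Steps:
B(b, f) = f*(1 + b)
(-221 + B(I*(-1), -2))**2 = (-221 - 2*(1 - 7*(-1)))**2 = (-221 - 2*(1 + 7))**2 = (-221 - 2*8)**2 = (-221 - 16)**2 = (-237)**2 = 56169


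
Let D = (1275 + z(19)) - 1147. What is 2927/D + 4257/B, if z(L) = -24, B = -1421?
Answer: 3716539/147784 ≈ 25.148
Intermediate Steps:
D = 104 (D = (1275 - 24) - 1147 = 1251 - 1147 = 104)
2927/D + 4257/B = 2927/104 + 4257/(-1421) = 2927*(1/104) + 4257*(-1/1421) = 2927/104 - 4257/1421 = 3716539/147784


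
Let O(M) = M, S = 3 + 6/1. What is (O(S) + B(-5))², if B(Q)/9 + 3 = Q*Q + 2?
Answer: 50625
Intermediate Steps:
S = 9 (S = 3 + 6*1 = 3 + 6 = 9)
B(Q) = -9 + 9*Q² (B(Q) = -27 + 9*(Q*Q + 2) = -27 + 9*(Q² + 2) = -27 + 9*(2 + Q²) = -27 + (18 + 9*Q²) = -9 + 9*Q²)
(O(S) + B(-5))² = (9 + (-9 + 9*(-5)²))² = (9 + (-9 + 9*25))² = (9 + (-9 + 225))² = (9 + 216)² = 225² = 50625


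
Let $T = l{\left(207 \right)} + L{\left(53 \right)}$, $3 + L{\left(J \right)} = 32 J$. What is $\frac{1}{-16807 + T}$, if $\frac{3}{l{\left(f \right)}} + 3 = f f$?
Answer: $- \frac{14282}{215858147} \approx -6.6164 \cdot 10^{-5}$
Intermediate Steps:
$l{\left(f \right)} = \frac{3}{-3 + f^{2}}$ ($l{\left(f \right)} = \frac{3}{-3 + f f} = \frac{3}{-3 + f^{2}}$)
$L{\left(J \right)} = -3 + 32 J$
$T = \frac{24179427}{14282}$ ($T = \frac{3}{-3 + 207^{2}} + \left(-3 + 32 \cdot 53\right) = \frac{3}{-3 + 42849} + \left(-3 + 1696\right) = \frac{3}{42846} + 1693 = 3 \cdot \frac{1}{42846} + 1693 = \frac{1}{14282} + 1693 = \frac{24179427}{14282} \approx 1693.0$)
$\frac{1}{-16807 + T} = \frac{1}{-16807 + \frac{24179427}{14282}} = \frac{1}{- \frac{215858147}{14282}} = - \frac{14282}{215858147}$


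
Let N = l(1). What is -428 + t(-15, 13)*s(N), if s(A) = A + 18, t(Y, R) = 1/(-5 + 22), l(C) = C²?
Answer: -7257/17 ≈ -426.88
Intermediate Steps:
t(Y, R) = 1/17
N = 1 (N = 1² = 1)
s(A) = 18 + A
-428 + t(-15, 13)*s(N) = -428 + (18 + 1)/17 = -428 + (1/17)*19 = -428 + 19/17 = -7257/17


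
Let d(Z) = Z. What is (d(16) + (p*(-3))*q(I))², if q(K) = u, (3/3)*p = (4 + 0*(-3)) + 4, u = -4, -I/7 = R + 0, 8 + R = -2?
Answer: 12544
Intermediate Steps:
R = -10 (R = -8 - 2 = -10)
I = 70 (I = -7*(-10 + 0) = -7*(-10) = 70)
p = 8 (p = (4 + 0*(-3)) + 4 = (4 + 0) + 4 = 4 + 4 = 8)
q(K) = -4
(d(16) + (p*(-3))*q(I))² = (16 + (8*(-3))*(-4))² = (16 - 24*(-4))² = (16 + 96)² = 112² = 12544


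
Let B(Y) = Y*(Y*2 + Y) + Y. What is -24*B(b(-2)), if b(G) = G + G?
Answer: -1056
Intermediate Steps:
b(G) = 2*G
B(Y) = Y + 3*Y² (B(Y) = Y*(2*Y + Y) + Y = Y*(3*Y) + Y = 3*Y² + Y = Y + 3*Y²)
-24*B(b(-2)) = -24*2*(-2)*(1 + 3*(2*(-2))) = -(-96)*(1 + 3*(-4)) = -(-96)*(1 - 12) = -(-96)*(-11) = -24*44 = -1056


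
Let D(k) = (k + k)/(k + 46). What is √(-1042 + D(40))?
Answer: 3*I*√213882/43 ≈ 32.266*I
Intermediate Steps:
D(k) = 2*k/(46 + k) (D(k) = (2*k)/(46 + k) = 2*k/(46 + k))
√(-1042 + D(40)) = √(-1042 + 2*40/(46 + 40)) = √(-1042 + 2*40/86) = √(-1042 + 2*40*(1/86)) = √(-1042 + 40/43) = √(-44766/43) = 3*I*√213882/43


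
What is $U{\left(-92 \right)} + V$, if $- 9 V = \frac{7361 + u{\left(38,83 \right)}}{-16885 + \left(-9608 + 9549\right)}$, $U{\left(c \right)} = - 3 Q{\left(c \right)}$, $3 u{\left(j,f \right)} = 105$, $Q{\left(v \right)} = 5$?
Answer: $- \frac{570011}{38124} \approx -14.952$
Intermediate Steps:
$u{\left(j,f \right)} = 35$ ($u{\left(j,f \right)} = \frac{1}{3} \cdot 105 = 35$)
$U{\left(c \right)} = -15$ ($U{\left(c \right)} = \left(-3\right) 5 = -15$)
$V = \frac{1849}{38124}$ ($V = - \frac{\left(7361 + 35\right) \frac{1}{-16885 + \left(-9608 + 9549\right)}}{9} = - \frac{7396 \frac{1}{-16885 - 59}}{9} = - \frac{7396 \frac{1}{-16944}}{9} = - \frac{7396 \left(- \frac{1}{16944}\right)}{9} = \left(- \frac{1}{9}\right) \left(- \frac{1849}{4236}\right) = \frac{1849}{38124} \approx 0.0485$)
$U{\left(-92 \right)} + V = -15 + \frac{1849}{38124} = - \frac{570011}{38124}$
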